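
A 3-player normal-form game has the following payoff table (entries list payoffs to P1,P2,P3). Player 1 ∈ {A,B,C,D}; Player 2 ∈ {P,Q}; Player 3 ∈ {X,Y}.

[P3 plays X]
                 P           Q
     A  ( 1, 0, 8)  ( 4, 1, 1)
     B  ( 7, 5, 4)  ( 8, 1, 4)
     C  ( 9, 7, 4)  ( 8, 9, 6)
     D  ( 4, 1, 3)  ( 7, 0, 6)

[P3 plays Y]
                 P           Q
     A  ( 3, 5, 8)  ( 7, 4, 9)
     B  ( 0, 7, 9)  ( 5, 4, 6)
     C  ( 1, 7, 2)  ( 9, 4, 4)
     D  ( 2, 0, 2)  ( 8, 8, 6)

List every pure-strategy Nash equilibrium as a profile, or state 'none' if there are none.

Nash profiles: (A,P,Y), (C,Q,X)

(A,P,X): not NE [P1→C gives 9>1; P2→Q gives 1>0]
(A,P,Y): NE
(A,Q,X): not NE [P1→C gives 8>4; P3→Y gives 9>1]
(A,Q,Y): not NE [P1→C gives 9>7; P2→P gives 5>4]
(B,P,X): not NE [P1→C gives 9>7; P3→Y gives 9>4]
(B,P,Y): not NE [P1→A gives 3>0]
(B,Q,X): not NE [P2→P gives 5>1; P3→Y gives 6>4]
(B,Q,Y): not NE [P1→C gives 9>5; P2→P gives 7>4]
(C,P,X): not NE [P2→Q gives 9>7]
(C,P,Y): not NE [P1→A gives 3>1; P3→X gives 4>2]
(C,Q,X): NE
(C,Q,Y): not NE [P2→P gives 7>4; P3→X gives 6>4]
(D,P,X): not NE [P1→C gives 9>4]
(D,P,Y): not NE [P1→A gives 3>2; P2→Q gives 8>0; P3→X gives 3>2]
(D,Q,X): not NE [P1→C gives 8>7; P2→P gives 1>0]
(D,Q,Y): not NE [P1→C gives 9>8]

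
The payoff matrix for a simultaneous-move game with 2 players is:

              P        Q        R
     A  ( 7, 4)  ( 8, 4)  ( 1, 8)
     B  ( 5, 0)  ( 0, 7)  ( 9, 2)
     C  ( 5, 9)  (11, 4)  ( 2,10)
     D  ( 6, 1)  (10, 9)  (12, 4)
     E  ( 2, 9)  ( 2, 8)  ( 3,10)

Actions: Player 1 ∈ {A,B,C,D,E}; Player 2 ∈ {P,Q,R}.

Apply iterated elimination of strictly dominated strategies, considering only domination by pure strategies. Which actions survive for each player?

P1 drop B (D beats it: P:6>5 Q:10>0 R:12>9)
P1 drop E (D beats it: P:6>2 Q:10>2 R:12>3)
P2 drop P (R beats it: A:8>4 C:10>9 D:4>1)
P1 drop A (C beats it: Q:11>8 R:2>1)
P1→{C,D} P2→{Q,R}

IESDS → P1:{C,D} P2:{Q,R}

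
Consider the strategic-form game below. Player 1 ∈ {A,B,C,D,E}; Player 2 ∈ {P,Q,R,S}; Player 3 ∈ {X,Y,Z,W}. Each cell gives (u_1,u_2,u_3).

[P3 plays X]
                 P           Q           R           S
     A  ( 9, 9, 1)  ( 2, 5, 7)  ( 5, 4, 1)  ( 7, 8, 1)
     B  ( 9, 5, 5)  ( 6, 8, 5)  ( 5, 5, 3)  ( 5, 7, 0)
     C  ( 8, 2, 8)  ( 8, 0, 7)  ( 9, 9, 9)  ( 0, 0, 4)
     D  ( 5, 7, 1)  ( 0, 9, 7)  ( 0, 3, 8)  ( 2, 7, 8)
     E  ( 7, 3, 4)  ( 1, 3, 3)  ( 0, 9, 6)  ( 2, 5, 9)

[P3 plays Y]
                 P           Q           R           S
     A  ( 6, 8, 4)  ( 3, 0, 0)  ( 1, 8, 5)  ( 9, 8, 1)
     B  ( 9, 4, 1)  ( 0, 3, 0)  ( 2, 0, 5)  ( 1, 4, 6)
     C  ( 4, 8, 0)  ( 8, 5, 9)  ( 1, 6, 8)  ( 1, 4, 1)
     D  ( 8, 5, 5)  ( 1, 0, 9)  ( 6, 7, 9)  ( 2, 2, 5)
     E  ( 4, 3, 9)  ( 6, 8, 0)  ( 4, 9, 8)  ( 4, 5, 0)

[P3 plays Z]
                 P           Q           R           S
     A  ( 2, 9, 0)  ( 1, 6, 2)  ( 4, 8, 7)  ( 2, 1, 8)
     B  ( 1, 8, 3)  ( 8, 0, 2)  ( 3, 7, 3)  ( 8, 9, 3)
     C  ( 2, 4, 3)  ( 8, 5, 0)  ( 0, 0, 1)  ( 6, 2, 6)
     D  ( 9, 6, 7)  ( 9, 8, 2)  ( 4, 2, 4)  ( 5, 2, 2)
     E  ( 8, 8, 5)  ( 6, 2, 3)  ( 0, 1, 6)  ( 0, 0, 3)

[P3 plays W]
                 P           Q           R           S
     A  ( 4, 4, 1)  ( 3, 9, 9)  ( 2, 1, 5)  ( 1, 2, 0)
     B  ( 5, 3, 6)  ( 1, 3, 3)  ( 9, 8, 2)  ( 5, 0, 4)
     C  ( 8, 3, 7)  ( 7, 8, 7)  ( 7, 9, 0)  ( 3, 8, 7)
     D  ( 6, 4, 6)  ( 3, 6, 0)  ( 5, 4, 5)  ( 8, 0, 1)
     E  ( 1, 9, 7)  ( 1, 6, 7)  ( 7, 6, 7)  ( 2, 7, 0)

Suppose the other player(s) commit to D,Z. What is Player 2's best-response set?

P2 best: {Q}

u_2(P vs D,Z) = 6
u_2(Q vs D,Z) = 8
u_2(R vs D,Z) = 2
u_2(S vs D,Z) = 2
max payoff 8 at {Q}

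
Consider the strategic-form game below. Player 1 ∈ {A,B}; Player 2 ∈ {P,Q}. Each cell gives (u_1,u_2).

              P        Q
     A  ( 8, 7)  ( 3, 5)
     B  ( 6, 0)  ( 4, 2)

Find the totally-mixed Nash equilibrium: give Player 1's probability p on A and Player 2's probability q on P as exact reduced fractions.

(p,q) = (1/2, 1/3)

P1 indiff ⇒ q·8+(1-q)·3 = q·6+(1-q)·4 ⇒ q(2) = (1-q)(1) ⇒ q = 1/3
P2 indiff ⇒ p·7+(1-p)·0 = p·5+(1-p)·2 ⇒ p(2) = (1-p)(2) ⇒ p = 1/2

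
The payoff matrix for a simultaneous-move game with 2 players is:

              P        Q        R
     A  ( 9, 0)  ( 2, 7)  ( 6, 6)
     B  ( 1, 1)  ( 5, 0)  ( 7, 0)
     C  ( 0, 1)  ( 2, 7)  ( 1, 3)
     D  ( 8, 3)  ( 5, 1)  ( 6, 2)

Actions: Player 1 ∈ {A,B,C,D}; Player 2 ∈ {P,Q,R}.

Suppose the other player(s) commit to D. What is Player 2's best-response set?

argmax u_2 = {P}

u_2(P vs D) = 3
u_2(Q vs D) = 1
u_2(R vs D) = 2
max payoff 3 at {P}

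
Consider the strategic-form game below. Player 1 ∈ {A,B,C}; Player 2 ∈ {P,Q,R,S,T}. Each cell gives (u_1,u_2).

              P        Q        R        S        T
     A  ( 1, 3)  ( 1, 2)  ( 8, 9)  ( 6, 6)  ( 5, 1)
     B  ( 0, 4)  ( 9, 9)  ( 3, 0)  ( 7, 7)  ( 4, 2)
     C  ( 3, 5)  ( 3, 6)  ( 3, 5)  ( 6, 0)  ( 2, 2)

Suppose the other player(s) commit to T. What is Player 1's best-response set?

BR_1 = {A}

u_1(A vs T) = 5
u_1(B vs T) = 4
u_1(C vs T) = 2
max payoff 5 at {A}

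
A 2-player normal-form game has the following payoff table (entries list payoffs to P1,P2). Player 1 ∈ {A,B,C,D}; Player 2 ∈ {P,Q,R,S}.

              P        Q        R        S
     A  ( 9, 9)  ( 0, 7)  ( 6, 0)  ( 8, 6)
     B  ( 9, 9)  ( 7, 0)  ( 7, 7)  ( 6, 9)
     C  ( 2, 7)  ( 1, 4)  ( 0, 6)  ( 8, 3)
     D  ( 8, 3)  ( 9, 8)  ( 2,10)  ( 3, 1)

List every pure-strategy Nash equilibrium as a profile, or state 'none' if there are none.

(A,P): NE
(A,Q): not NE [P1→D gives 9>0; P2→P gives 9>7]
(A,R): not NE [P1→B gives 7>6; P2→P gives 9>0]
(A,S): not NE [P2→P gives 9>6]
(B,P): NE
(B,Q): not NE [P1→D gives 9>7; P2→S gives 9>0]
(B,R): not NE [P2→S gives 9>7]
(B,S): not NE [P1→C gives 8>6]
(C,P): not NE [P1→B gives 9>2]
(C,Q): not NE [P1→D gives 9>1; P2→P gives 7>4]
(C,R): not NE [P1→B gives 7>0; P2→P gives 7>6]
(C,S): not NE [P2→P gives 7>3]
(D,P): not NE [P1→B gives 9>8; P2→R gives 10>3]
(D,Q): not NE [P2→R gives 10>8]
(D,R): not NE [P1→B gives 7>2]
(D,S): not NE [P1→C gives 8>3; P2→R gives 10>1]

NE set: (A,P), (B,P)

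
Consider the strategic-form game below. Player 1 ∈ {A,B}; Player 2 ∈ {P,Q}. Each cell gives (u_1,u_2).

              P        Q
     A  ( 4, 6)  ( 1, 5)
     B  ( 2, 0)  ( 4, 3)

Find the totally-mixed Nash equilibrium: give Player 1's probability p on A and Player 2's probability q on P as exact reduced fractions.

P1 indiff ⇒ q·4+(1-q)·1 = q·2+(1-q)·4 ⇒ q(2) = (1-q)(3) ⇒ q = 3/5
P2 indiff ⇒ p·6+(1-p)·0 = p·5+(1-p)·3 ⇒ p(1) = (1-p)(3) ⇒ p = 3/4

P1 mixes 3/4 on A; P2 mixes 3/5 on P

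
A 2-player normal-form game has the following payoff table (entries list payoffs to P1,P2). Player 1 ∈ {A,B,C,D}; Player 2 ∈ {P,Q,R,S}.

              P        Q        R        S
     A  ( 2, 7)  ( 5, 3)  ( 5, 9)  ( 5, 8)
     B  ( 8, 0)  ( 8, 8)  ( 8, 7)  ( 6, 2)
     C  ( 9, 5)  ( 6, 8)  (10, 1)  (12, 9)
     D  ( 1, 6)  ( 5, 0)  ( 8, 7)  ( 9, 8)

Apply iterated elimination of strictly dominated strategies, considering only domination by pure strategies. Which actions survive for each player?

P1 drop A (B beats it: P:8>2 Q:8>5 R:8>5 S:6>5)
P1 drop D (C beats it: P:9>1 Q:6>5 R:10>8 S:12>9)
P2 drop P (Q beats it: B:8>0 C:8>5)
P2 drop R (Q beats it: B:8>7 C:8>1)
P1→{B,C} P2→{Q,S}

Remaining: P1:{B,C} P2:{Q,S}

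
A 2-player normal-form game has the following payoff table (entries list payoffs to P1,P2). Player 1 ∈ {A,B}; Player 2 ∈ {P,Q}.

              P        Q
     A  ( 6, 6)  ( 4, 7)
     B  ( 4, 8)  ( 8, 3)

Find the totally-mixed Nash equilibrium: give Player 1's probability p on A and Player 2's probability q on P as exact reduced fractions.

p=5/6, q=2/3

P1 indiff ⇒ q·6+(1-q)·4 = q·4+(1-q)·8 ⇒ q(2) = (1-q)(4) ⇒ q = 2/3
P2 indiff ⇒ p·6+(1-p)·8 = p·7+(1-p)·3 ⇒ p(-1) = (1-p)(-5) ⇒ p = 5/6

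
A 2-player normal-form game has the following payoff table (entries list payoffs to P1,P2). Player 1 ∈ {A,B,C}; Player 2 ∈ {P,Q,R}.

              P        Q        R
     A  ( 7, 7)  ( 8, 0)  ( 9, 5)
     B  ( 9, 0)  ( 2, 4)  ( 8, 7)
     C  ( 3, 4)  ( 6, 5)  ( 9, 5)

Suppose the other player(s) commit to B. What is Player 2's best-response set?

argmax u_2 = {R}

u_2(P vs B) = 0
u_2(Q vs B) = 4
u_2(R vs B) = 7
max payoff 7 at {R}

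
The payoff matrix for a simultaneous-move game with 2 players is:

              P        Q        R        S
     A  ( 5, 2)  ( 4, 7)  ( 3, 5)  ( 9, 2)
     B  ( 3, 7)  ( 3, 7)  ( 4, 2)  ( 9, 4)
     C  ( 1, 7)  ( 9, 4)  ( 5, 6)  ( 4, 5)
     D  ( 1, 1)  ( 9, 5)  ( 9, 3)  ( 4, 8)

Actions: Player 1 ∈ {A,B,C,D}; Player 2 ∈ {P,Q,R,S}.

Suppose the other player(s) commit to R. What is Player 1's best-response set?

u_1(A vs R) = 3
u_1(B vs R) = 4
u_1(C vs R) = 5
u_1(D vs R) = 9
max payoff 9 at {D}

argmax u_1 = {D}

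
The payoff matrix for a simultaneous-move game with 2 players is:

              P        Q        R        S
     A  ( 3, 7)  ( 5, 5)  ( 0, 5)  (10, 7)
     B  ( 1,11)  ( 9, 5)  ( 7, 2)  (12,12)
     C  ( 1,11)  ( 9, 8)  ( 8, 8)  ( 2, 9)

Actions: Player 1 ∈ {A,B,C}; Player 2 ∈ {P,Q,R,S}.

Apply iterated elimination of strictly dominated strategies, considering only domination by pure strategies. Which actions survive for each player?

IESDS → P1:{A,B} P2:{P,S}

P2 drop Q (P beats it: A:7>5 B:11>5 C:11>8)
P2 drop R (P beats it: A:7>5 B:11>2 C:11>8)
P1 drop C (A beats it: P:3>1 S:10>2)
P1→{A,B} P2→{P,S}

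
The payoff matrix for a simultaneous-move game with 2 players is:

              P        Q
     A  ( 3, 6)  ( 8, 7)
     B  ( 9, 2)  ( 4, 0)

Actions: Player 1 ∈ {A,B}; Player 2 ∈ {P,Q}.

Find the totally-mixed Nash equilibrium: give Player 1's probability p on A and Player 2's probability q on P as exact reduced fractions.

p=2/3, q=2/5

P1 indiff ⇒ q·3+(1-q)·8 = q·9+(1-q)·4 ⇒ q(-6) = (1-q)(-4) ⇒ q = 2/5
P2 indiff ⇒ p·6+(1-p)·2 = p·7+(1-p)·0 ⇒ p(-1) = (1-p)(-2) ⇒ p = 2/3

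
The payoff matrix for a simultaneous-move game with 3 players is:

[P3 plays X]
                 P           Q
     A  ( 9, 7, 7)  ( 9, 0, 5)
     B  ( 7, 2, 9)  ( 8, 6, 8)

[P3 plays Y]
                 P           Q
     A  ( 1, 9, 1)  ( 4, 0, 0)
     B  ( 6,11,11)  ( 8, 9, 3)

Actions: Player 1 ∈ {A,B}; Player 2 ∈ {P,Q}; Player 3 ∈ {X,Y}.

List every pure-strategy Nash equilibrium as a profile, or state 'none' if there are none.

NE set: (A,P,X), (B,P,Y)

(A,P,X): NE
(A,P,Y): not NE [P1→B gives 6>1; P3→X gives 7>1]
(A,Q,X): not NE [P2→P gives 7>0]
(A,Q,Y): not NE [P1→B gives 8>4; P2→P gives 9>0; P3→X gives 5>0]
(B,P,X): not NE [P1→A gives 9>7; P2→Q gives 6>2; P3→Y gives 11>9]
(B,P,Y): NE
(B,Q,X): not NE [P1→A gives 9>8]
(B,Q,Y): not NE [P2→P gives 11>9; P3→X gives 8>3]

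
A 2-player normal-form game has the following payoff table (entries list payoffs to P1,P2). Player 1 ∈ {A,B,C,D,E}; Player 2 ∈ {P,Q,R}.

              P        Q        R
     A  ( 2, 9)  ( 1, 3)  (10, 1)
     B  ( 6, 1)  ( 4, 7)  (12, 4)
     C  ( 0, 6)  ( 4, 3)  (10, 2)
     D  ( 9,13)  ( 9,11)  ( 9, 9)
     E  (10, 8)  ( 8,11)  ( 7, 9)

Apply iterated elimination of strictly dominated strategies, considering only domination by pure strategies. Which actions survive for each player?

Survivors P1:{D,E} P2:{P,Q}

P1 drop A (B beats it: P:6>2 Q:4>1 R:12>10)
P2 drop R (Q beats it: B:7>4 C:3>2 D:11>9 E:11>9)
P1 drop B (D beats it: P:9>6 Q:9>4)
P1 drop C (D beats it: P:9>0 Q:9>4)
P1→{D,E} P2→{P,Q}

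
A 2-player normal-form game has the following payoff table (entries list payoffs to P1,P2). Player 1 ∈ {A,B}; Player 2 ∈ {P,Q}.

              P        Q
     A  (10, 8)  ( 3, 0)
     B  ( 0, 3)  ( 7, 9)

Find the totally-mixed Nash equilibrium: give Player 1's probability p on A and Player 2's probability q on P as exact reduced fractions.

p=3/7, q=2/7

P1 indiff ⇒ q·10+(1-q)·3 = q·0+(1-q)·7 ⇒ q(10) = (1-q)(4) ⇒ q = 2/7
P2 indiff ⇒ p·8+(1-p)·3 = p·0+(1-p)·9 ⇒ p(8) = (1-p)(6) ⇒ p = 3/7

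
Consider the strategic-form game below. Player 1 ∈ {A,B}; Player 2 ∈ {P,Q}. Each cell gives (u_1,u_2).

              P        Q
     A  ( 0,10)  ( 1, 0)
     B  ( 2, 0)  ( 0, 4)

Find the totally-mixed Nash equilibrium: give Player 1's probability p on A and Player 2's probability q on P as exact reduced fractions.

P1 mixes 2/7 on A; P2 mixes 1/3 on P

P1 indiff ⇒ q·0+(1-q)·1 = q·2+(1-q)·0 ⇒ q(-2) = (1-q)(-1) ⇒ q = 1/3
P2 indiff ⇒ p·10+(1-p)·0 = p·0+(1-p)·4 ⇒ p(10) = (1-p)(4) ⇒ p = 2/7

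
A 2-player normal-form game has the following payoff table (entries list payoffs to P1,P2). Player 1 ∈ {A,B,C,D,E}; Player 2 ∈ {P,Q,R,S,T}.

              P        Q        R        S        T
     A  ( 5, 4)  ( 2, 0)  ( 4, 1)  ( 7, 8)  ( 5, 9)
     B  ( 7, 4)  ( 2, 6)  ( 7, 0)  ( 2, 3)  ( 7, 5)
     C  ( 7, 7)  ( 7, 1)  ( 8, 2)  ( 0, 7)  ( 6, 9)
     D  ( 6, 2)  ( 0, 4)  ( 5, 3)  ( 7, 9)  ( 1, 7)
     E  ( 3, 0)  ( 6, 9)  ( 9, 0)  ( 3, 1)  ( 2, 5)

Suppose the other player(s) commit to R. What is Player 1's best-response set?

P1 best: {E}

u_1(A vs R) = 4
u_1(B vs R) = 7
u_1(C vs R) = 8
u_1(D vs R) = 5
u_1(E vs R) = 9
max payoff 9 at {E}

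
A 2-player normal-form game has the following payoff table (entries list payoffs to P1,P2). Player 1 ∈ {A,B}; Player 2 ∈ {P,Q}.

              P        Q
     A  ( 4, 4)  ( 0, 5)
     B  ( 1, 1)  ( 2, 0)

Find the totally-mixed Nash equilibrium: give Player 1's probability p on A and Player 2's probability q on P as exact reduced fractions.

(p,q) = (1/2, 2/5)

P1 indiff ⇒ q·4+(1-q)·0 = q·1+(1-q)·2 ⇒ q(3) = (1-q)(2) ⇒ q = 2/5
P2 indiff ⇒ p·4+(1-p)·1 = p·5+(1-p)·0 ⇒ p(-1) = (1-p)(-1) ⇒ p = 1/2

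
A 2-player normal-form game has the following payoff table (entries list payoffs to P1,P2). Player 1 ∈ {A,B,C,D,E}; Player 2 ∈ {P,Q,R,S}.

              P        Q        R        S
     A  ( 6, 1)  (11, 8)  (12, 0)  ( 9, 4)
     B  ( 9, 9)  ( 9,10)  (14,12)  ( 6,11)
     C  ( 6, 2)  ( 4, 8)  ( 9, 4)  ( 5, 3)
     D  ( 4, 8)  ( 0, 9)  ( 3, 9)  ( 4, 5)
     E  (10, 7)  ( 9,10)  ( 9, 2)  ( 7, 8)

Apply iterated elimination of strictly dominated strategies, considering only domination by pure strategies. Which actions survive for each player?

Remaining: P1:{A,B} P2:{Q,R,S}

P1 drop C (B beats it: P:9>6 Q:9>4 R:14>9 S:6>5)
P1 drop D (A beats it: P:6>4 Q:11>0 R:12>3 S:9>4)
P2 drop P (Q beats it: A:8>1 B:10>9 E:10>7)
P1 drop E (A beats it: Q:11>9 R:12>9 S:9>7)
P1→{A,B} P2→{Q,R,S}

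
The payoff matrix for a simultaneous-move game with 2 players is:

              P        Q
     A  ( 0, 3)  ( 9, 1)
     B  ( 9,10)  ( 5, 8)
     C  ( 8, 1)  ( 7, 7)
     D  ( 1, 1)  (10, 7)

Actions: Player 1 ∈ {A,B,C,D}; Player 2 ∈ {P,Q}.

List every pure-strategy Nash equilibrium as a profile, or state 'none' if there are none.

(A,P): not NE [P1→B gives 9>0]
(A,Q): not NE [P1→D gives 10>9; P2→P gives 3>1]
(B,P): NE
(B,Q): not NE [P1→D gives 10>5; P2→P gives 10>8]
(C,P): not NE [P1→B gives 9>8; P2→Q gives 7>1]
(C,Q): not NE [P1→D gives 10>7]
(D,P): not NE [P1→B gives 9>1; P2→Q gives 7>1]
(D,Q): NE

NE set: (B,P), (D,Q)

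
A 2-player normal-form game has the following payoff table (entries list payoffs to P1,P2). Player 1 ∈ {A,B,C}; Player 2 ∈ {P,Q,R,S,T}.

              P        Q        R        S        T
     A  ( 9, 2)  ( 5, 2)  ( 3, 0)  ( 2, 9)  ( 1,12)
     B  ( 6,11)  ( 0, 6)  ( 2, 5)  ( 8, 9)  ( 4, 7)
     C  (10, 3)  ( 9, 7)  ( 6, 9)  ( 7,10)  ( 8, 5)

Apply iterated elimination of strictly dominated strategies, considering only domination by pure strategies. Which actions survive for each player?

IESDS → P1:{B,C} P2:{P,S}

P1 drop A (C beats it: P:10>9 Q:9>5 R:6>3 S:7>2 T:8>1)
P2 drop Q (S beats it: B:9>6 C:10>7)
P2 drop R (S beats it: B:9>5 C:10>9)
P2 drop T (S beats it: B:9>7 C:10>5)
P1→{B,C} P2→{P,S}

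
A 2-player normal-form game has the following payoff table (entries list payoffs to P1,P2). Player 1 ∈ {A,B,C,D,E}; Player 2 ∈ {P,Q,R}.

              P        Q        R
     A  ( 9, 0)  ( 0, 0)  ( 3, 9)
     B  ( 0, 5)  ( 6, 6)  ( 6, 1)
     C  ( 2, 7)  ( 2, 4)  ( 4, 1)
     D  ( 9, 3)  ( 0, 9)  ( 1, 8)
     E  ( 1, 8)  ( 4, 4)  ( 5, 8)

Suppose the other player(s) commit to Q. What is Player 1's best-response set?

u_1(A vs Q) = 0
u_1(B vs Q) = 6
u_1(C vs Q) = 2
u_1(D vs Q) = 0
u_1(E vs Q) = 4
max payoff 6 at {B}

P1 best: {B}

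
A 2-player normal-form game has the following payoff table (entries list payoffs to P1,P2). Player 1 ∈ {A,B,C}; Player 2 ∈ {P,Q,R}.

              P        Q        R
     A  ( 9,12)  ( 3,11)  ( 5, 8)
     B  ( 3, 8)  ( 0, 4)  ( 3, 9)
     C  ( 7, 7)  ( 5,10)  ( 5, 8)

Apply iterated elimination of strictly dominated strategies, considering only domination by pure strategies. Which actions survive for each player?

Remaining: P1:{A,C} P2:{P,Q}

P1 drop B (A beats it: P:9>3 Q:3>0 R:5>3)
P2 drop R (Q beats it: A:11>8 C:10>8)
P1→{A,C} P2→{P,Q}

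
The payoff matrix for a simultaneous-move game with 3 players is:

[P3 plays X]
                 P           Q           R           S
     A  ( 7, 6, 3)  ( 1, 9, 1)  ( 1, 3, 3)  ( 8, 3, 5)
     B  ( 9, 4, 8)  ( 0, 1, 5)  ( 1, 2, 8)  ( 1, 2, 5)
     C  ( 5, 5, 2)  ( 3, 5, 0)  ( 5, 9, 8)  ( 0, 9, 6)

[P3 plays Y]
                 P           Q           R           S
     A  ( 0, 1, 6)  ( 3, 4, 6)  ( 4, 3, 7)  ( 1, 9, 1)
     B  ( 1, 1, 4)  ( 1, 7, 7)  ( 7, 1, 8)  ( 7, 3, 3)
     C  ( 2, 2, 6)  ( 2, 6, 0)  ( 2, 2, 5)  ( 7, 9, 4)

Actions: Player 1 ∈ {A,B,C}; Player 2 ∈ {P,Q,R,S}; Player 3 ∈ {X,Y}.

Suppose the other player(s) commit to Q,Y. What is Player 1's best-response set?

BR_1 = {A}

u_1(A vs Q,Y) = 3
u_1(B vs Q,Y) = 1
u_1(C vs Q,Y) = 2
max payoff 3 at {A}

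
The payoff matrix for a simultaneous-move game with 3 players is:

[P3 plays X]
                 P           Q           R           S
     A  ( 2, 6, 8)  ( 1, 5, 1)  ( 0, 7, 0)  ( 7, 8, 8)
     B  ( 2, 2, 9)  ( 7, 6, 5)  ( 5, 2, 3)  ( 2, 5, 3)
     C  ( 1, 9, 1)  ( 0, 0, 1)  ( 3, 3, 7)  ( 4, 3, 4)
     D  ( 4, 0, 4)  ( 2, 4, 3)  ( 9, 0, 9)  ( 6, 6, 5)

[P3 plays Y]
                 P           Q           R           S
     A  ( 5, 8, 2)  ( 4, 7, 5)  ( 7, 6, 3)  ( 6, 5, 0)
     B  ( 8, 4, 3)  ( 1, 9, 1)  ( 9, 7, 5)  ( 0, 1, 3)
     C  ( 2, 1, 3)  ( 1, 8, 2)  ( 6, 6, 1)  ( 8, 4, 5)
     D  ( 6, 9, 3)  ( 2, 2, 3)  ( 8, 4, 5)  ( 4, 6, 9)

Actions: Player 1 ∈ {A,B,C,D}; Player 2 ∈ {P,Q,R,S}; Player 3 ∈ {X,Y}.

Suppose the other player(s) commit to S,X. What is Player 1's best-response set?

u_1(A vs S,X) = 7
u_1(B vs S,X) = 2
u_1(C vs S,X) = 4
u_1(D vs S,X) = 6
max payoff 7 at {A}

P1 best: {A}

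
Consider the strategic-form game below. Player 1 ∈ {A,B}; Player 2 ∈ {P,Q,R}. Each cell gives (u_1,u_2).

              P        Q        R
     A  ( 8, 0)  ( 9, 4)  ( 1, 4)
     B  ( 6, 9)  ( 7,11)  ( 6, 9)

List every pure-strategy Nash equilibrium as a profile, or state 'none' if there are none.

NE set: (A,Q)

(A,P): not NE [P2→R gives 4>0]
(A,Q): NE
(A,R): not NE [P1→B gives 6>1]
(B,P): not NE [P1→A gives 8>6; P2→Q gives 11>9]
(B,Q): not NE [P1→A gives 9>7]
(B,R): not NE [P2→Q gives 11>9]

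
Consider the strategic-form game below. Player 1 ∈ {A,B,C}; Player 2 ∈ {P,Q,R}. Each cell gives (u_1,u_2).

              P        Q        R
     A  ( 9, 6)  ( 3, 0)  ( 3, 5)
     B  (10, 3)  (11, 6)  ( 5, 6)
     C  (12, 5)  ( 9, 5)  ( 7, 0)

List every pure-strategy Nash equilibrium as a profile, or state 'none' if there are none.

NE set: (B,Q), (C,P)

(A,P): not NE [P1→C gives 12>9]
(A,Q): not NE [P1→B gives 11>3; P2→P gives 6>0]
(A,R): not NE [P1→C gives 7>3; P2→P gives 6>5]
(B,P): not NE [P1→C gives 12>10; P2→R gives 6>3]
(B,Q): NE
(B,R): not NE [P1→C gives 7>5]
(C,P): NE
(C,Q): not NE [P1→B gives 11>9]
(C,R): not NE [P2→Q gives 5>0]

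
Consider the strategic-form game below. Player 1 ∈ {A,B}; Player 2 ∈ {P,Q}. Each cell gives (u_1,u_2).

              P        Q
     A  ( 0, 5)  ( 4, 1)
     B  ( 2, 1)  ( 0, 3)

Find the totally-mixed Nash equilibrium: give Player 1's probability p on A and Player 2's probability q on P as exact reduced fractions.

P1 indiff ⇒ q·0+(1-q)·4 = q·2+(1-q)·0 ⇒ q(-2) = (1-q)(-4) ⇒ q = 2/3
P2 indiff ⇒ p·5+(1-p)·1 = p·1+(1-p)·3 ⇒ p(4) = (1-p)(2) ⇒ p = 1/3

(p,q) = (1/3, 2/3)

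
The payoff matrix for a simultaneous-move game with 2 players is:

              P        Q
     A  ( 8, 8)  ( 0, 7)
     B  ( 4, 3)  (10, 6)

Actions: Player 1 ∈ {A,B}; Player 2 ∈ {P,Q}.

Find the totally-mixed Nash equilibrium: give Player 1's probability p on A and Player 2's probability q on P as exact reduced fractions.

P1 indiff ⇒ q·8+(1-q)·0 = q·4+(1-q)·10 ⇒ q(4) = (1-q)(10) ⇒ q = 5/7
P2 indiff ⇒ p·8+(1-p)·3 = p·7+(1-p)·6 ⇒ p(1) = (1-p)(3) ⇒ p = 3/4

P1 mixes 3/4 on A; P2 mixes 5/7 on P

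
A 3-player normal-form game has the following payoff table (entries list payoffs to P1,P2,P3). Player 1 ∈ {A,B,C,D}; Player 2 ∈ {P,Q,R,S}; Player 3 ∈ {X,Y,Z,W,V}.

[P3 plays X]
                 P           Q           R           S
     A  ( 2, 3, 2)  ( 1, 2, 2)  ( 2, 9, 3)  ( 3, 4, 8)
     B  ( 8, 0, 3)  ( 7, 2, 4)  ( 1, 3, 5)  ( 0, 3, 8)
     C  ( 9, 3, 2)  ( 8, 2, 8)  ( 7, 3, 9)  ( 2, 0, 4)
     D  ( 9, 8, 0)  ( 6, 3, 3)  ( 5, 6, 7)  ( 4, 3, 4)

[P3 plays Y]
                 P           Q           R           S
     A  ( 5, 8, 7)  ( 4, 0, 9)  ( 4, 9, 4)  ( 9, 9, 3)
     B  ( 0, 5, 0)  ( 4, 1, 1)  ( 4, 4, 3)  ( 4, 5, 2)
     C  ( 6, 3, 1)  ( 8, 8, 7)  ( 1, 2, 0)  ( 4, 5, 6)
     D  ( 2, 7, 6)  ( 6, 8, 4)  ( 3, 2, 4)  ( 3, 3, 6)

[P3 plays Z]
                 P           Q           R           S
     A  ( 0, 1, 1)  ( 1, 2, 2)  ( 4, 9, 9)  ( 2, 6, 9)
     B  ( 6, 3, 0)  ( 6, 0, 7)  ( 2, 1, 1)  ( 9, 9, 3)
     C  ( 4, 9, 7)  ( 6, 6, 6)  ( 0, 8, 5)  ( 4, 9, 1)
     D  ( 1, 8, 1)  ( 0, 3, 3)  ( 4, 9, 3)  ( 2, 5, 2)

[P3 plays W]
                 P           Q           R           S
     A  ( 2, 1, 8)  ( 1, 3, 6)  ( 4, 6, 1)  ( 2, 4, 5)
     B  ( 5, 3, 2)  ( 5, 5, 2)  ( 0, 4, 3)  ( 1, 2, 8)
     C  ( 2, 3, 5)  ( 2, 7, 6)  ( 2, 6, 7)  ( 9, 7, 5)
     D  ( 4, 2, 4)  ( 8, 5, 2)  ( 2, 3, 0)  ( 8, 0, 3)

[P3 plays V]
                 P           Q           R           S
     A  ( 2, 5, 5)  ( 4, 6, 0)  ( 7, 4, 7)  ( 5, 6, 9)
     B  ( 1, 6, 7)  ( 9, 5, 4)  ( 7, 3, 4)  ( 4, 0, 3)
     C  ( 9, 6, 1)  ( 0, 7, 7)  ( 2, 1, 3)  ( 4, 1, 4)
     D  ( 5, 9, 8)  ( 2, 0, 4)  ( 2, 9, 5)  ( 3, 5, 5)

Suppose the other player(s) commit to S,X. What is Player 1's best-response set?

u_1(A vs S,X) = 3
u_1(B vs S,X) = 0
u_1(C vs S,X) = 2
u_1(D vs S,X) = 4
max payoff 4 at {D}

BR_1 = {D}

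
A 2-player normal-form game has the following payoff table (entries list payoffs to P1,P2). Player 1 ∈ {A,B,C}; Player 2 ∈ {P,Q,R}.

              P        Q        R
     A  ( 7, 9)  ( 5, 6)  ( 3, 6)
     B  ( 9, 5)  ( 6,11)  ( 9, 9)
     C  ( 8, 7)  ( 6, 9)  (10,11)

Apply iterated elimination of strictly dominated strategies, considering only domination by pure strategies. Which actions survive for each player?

P1 drop A (B beats it: P:9>7 Q:6>5 R:9>3)
P2 drop P (Q beats it: B:11>5 C:9>7)
P1→{B,C} P2→{Q,R}

Remaining: P1:{B,C} P2:{Q,R}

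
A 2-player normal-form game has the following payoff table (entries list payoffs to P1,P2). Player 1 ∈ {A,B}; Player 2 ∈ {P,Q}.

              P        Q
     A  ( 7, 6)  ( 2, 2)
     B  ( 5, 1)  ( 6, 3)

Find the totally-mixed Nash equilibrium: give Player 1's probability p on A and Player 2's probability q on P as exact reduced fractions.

p=1/3, q=2/3

P1 indiff ⇒ q·7+(1-q)·2 = q·5+(1-q)·6 ⇒ q(2) = (1-q)(4) ⇒ q = 2/3
P2 indiff ⇒ p·6+(1-p)·1 = p·2+(1-p)·3 ⇒ p(4) = (1-p)(2) ⇒ p = 1/3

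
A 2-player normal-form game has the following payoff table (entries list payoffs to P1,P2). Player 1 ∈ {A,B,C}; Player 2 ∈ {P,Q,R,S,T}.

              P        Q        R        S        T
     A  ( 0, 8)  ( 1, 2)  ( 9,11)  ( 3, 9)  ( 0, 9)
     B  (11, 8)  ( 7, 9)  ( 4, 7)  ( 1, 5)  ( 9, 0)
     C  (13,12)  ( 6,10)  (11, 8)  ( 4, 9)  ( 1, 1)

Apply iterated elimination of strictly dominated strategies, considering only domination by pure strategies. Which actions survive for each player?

IESDS → P1:{B,C} P2:{P,Q}

P1 drop A (C beats it: P:13>0 Q:6>1 R:11>9 S:4>3 T:1>0)
P2 drop R (P beats it: B:8>7 C:12>8)
P2 drop S (P beats it: B:8>5 C:12>9)
P2 drop T (P beats it: B:8>0 C:12>1)
P1→{B,C} P2→{P,Q}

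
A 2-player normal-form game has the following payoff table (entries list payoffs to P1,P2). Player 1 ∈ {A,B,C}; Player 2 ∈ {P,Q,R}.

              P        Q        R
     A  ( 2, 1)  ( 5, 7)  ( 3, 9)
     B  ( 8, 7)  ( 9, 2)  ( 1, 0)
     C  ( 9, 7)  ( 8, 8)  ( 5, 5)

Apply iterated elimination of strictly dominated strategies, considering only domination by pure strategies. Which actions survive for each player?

P1 drop A (C beats it: P:9>2 Q:8>5 R:5>3)
P2 drop R (P beats it: B:7>0 C:7>5)
P1→{B,C} P2→{P,Q}

Remaining: P1:{B,C} P2:{P,Q}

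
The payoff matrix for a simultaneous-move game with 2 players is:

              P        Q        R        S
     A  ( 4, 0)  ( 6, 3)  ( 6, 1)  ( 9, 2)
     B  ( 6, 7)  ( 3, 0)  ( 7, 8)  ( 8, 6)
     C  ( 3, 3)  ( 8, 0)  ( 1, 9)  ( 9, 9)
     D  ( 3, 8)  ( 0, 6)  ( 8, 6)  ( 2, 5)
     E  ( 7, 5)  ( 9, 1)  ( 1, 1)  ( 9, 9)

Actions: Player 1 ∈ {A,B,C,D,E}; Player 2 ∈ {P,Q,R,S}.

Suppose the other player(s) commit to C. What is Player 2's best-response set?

u_2(P vs C) = 3
u_2(Q vs C) = 0
u_2(R vs C) = 9
u_2(S vs C) = 9
max payoff 9 at {R,S}

BR_2 = {R,S}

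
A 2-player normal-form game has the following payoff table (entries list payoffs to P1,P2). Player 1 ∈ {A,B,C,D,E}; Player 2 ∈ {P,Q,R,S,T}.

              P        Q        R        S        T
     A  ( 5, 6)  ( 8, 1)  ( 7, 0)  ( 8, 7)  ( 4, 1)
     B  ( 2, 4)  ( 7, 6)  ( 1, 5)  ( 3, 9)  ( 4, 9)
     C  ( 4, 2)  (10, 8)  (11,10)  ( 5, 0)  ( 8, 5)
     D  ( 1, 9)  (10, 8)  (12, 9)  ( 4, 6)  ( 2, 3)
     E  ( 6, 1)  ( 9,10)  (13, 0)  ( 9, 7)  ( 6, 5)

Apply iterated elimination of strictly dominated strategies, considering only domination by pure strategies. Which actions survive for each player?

Remaining: P1:{C,D,E} P2:{P,Q,R}

P1 drop A (E beats it: P:6>5 Q:9>8 R:13>7 S:9>8 T:6>4)
P1 drop B (C beats it: P:4>2 Q:10>7 R:11>1 S:5>3 T:8>4)
P2 drop S (Q beats it: C:8>0 D:8>6 E:10>7)
P2 drop T (Q beats it: C:8>5 D:8>3 E:10>5)
P1→{C,D,E} P2→{P,Q,R}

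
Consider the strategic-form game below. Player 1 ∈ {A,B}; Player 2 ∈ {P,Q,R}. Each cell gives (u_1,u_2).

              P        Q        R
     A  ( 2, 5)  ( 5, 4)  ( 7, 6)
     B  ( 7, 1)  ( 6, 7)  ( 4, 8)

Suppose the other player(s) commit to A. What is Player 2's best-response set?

u_2(P vs A) = 5
u_2(Q vs A) = 4
u_2(R vs A) = 6
max payoff 6 at {R}

argmax u_2 = {R}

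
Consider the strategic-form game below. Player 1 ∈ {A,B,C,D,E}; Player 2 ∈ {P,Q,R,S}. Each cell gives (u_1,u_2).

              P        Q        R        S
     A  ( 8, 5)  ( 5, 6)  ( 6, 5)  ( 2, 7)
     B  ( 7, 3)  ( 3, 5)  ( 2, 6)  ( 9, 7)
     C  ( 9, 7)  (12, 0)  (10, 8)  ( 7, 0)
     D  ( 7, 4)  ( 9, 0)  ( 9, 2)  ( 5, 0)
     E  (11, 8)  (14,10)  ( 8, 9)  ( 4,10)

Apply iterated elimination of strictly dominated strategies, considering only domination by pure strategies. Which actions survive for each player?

Survivors P1:{B,C,E} P2:{Q,R,S}

P1 drop A (C beats it: P:9>8 Q:12>5 R:10>6 S:7>2)
P1 drop D (C beats it: P:9>7 Q:12>9 R:10>9 S:7>5)
P2 drop P (R beats it: B:6>3 C:8>7 E:9>8)
P1→{B,C,E} P2→{Q,R,S}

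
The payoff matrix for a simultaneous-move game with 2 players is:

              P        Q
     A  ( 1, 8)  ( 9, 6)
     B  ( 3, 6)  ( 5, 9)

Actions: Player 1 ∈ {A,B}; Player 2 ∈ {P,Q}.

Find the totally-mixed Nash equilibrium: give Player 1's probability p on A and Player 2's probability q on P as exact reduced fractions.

p=3/5, q=2/3

P1 indiff ⇒ q·1+(1-q)·9 = q·3+(1-q)·5 ⇒ q(-2) = (1-q)(-4) ⇒ q = 2/3
P2 indiff ⇒ p·8+(1-p)·6 = p·6+(1-p)·9 ⇒ p(2) = (1-p)(3) ⇒ p = 3/5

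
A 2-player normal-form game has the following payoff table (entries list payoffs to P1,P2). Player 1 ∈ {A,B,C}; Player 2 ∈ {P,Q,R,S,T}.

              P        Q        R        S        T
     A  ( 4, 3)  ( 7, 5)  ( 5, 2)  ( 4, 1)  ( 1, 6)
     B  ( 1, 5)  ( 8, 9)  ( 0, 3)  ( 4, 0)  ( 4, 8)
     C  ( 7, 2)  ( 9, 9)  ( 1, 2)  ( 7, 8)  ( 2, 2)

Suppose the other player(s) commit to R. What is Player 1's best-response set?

P1 best: {A}

u_1(A vs R) = 5
u_1(B vs R) = 0
u_1(C vs R) = 1
max payoff 5 at {A}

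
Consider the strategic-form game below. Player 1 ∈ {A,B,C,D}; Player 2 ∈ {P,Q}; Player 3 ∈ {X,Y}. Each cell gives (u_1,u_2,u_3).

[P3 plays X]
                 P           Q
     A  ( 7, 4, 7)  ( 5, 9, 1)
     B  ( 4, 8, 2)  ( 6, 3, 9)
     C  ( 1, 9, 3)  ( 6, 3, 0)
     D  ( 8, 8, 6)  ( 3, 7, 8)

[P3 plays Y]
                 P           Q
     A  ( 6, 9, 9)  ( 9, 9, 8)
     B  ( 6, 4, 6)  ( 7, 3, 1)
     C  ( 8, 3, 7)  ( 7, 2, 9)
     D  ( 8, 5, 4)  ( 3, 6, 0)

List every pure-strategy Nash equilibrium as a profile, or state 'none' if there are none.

(A,P,X): not NE [P1→D gives 8>7; P2→Q gives 9>4; P3→Y gives 9>7]
(A,P,Y): not NE [P1→D gives 8>6]
(A,Q,X): not NE [P1→C gives 6>5; P3→Y gives 8>1]
(A,Q,Y): NE
(B,P,X): not NE [P1→D gives 8>4; P3→Y gives 6>2]
(B,P,Y): not NE [P1→D gives 8>6]
(B,Q,X): not NE [P2→P gives 8>3]
(B,Q,Y): not NE [P1→A gives 9>7; P2→P gives 4>3; P3→X gives 9>1]
(C,P,X): not NE [P1→D gives 8>1; P3→Y gives 7>3]
(C,P,Y): NE
(C,Q,X): not NE [P2→P gives 9>3; P3→Y gives 9>0]
(C,Q,Y): not NE [P1→A gives 9>7; P2→P gives 3>2]
(D,P,X): NE
(D,P,Y): not NE [P2→Q gives 6>5; P3→X gives 6>4]
(D,Q,X): not NE [P1→C gives 6>3; P2→P gives 8>7]
(D,Q,Y): not NE [P1→A gives 9>3; P3→X gives 8>0]

PSNE = {(A,Q,Y), (C,P,Y), (D,P,X)}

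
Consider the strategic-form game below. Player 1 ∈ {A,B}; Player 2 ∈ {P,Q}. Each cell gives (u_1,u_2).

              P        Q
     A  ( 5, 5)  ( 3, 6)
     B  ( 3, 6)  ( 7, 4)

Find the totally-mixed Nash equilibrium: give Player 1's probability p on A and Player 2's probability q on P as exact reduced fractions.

P1 indiff ⇒ q·5+(1-q)·3 = q·3+(1-q)·7 ⇒ q(2) = (1-q)(4) ⇒ q = 2/3
P2 indiff ⇒ p·5+(1-p)·6 = p·6+(1-p)·4 ⇒ p(-1) = (1-p)(-2) ⇒ p = 2/3

(p,q) = (2/3, 2/3)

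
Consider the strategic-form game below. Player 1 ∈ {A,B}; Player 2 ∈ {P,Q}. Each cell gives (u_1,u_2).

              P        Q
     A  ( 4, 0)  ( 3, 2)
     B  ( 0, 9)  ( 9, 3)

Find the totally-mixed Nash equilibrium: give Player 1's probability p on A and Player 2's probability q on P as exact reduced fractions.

P1 indiff ⇒ q·4+(1-q)·3 = q·0+(1-q)·9 ⇒ q(4) = (1-q)(6) ⇒ q = 3/5
P2 indiff ⇒ p·0+(1-p)·9 = p·2+(1-p)·3 ⇒ p(-2) = (1-p)(-6) ⇒ p = 3/4

p=3/4, q=3/5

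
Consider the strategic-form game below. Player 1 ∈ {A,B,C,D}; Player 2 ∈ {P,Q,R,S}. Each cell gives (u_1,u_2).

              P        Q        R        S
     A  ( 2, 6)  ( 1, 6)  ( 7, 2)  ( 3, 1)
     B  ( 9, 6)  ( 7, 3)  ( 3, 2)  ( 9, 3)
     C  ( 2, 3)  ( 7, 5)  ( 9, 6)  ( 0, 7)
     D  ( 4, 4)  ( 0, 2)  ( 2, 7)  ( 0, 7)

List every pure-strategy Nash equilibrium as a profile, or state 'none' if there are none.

Nash profiles: (B,P)

(A,P): not NE [P1→B gives 9>2]
(A,Q): not NE [P1→C gives 7>1]
(A,R): not NE [P1→C gives 9>7; P2→Q gives 6>2]
(A,S): not NE [P1→B gives 9>3; P2→Q gives 6>1]
(B,P): NE
(B,Q): not NE [P2→P gives 6>3]
(B,R): not NE [P1→C gives 9>3; P2→P gives 6>2]
(B,S): not NE [P2→P gives 6>3]
(C,P): not NE [P1→B gives 9>2; P2→S gives 7>3]
(C,Q): not NE [P2→S gives 7>5]
(C,R): not NE [P2→S gives 7>6]
(C,S): not NE [P1→B gives 9>0]
(D,P): not NE [P1→B gives 9>4; P2→S gives 7>4]
(D,Q): not NE [P1→C gives 7>0; P2→S gives 7>2]
(D,R): not NE [P1→C gives 9>2]
(D,S): not NE [P1→B gives 9>0]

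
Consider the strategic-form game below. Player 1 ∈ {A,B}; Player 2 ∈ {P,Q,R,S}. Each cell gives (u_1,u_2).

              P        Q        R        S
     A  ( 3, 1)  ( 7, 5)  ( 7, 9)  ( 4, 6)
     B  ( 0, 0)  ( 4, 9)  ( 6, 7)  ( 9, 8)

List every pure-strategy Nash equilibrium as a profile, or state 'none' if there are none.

(A,P): not NE [P2→R gives 9>1]
(A,Q): not NE [P2→R gives 9>5]
(A,R): NE
(A,S): not NE [P1→B gives 9>4; P2→R gives 9>6]
(B,P): not NE [P1→A gives 3>0; P2→Q gives 9>0]
(B,Q): not NE [P1→A gives 7>4]
(B,R): not NE [P1→A gives 7>6; P2→Q gives 9>7]
(B,S): not NE [P2→Q gives 9>8]

Nash profiles: (A,R)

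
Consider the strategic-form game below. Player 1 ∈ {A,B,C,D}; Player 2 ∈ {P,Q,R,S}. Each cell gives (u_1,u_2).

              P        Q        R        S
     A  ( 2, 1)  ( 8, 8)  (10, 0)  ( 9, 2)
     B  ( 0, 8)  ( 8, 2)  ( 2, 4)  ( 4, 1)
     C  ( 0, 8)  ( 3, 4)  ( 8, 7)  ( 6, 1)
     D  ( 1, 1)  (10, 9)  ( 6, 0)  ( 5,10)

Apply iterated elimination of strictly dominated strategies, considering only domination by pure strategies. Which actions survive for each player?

IESDS → P1:{A,D} P2:{Q,S}

P1 drop B (D beats it: P:1>0 Q:10>8 R:6>2 S:5>4)
P1 drop C (A beats it: P:2>0 Q:8>3 R:10>8 S:9>6)
P2 drop P (Q beats it: A:8>1 D:9>1)
P2 drop R (Q beats it: A:8>0 D:9>0)
P1→{A,D} P2→{Q,S}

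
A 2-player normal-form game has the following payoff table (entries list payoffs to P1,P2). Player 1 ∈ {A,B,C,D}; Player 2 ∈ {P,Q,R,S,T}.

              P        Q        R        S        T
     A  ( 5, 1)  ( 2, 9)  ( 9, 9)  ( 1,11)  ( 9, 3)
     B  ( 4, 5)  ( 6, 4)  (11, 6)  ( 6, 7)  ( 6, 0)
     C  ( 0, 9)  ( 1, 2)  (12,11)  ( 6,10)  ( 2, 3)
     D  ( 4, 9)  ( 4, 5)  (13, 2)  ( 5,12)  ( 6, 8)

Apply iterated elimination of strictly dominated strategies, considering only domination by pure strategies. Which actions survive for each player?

IESDS → P1:{B,C,D} P2:{R,S}

P2 drop P (S beats it: A:11>1 B:7>5 C:10>9 D:12>9)
P2 drop Q (S beats it: A:11>9 B:7>4 C:10>2 D:12>5)
P2 drop T (S beats it: A:11>3 B:7>0 C:10>3 D:12>8)
P1 drop A (B beats it: R:11>9 S:6>1)
P1→{B,C,D} P2→{R,S}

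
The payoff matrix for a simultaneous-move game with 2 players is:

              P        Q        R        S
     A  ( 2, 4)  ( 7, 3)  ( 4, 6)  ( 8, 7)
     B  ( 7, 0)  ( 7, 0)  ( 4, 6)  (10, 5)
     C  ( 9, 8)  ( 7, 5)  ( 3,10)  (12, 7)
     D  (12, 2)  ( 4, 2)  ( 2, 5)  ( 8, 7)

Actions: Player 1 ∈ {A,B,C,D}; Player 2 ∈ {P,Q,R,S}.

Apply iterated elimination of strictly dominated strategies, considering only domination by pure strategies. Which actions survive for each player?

IESDS → P1:{A,B,C} P2:{R,S}

P2 drop P (R beats it: A:6>4 B:6>0 C:10>8 D:5>2)
P1 drop D (B beats it: Q:7>4 R:4>2 S:10>8)
P2 drop Q (R beats it: A:6>3 B:6>0 C:10>5)
P1→{A,B,C} P2→{R,S}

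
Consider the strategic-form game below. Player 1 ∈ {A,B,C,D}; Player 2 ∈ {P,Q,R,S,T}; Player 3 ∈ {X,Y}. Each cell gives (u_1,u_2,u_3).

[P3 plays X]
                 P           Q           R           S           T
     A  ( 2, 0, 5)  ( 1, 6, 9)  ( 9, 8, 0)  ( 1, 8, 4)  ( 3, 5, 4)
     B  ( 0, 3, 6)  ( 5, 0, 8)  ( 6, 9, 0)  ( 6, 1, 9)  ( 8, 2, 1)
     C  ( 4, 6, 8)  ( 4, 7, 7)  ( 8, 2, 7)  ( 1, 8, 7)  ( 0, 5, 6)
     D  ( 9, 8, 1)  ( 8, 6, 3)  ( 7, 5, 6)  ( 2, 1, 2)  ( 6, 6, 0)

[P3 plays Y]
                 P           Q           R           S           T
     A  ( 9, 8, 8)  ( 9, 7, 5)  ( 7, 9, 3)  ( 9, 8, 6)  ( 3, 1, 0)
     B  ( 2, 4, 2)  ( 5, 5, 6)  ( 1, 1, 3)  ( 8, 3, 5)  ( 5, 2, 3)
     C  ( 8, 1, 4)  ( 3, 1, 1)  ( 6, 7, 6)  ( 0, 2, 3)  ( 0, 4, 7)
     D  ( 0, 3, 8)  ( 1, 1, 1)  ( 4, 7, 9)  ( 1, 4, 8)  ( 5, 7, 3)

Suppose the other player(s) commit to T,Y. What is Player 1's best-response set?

u_1(A vs T,Y) = 3
u_1(B vs T,Y) = 5
u_1(C vs T,Y) = 0
u_1(D vs T,Y) = 5
max payoff 5 at {B,D}

P1 best: {B,D}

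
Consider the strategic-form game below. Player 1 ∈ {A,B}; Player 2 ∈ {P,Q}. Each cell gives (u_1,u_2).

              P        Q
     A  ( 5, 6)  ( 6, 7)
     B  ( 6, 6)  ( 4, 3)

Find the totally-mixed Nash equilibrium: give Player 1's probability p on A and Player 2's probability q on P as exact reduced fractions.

P1 indiff ⇒ q·5+(1-q)·6 = q·6+(1-q)·4 ⇒ q(-1) = (1-q)(-2) ⇒ q = 2/3
P2 indiff ⇒ p·6+(1-p)·6 = p·7+(1-p)·3 ⇒ p(-1) = (1-p)(-3) ⇒ p = 3/4

(p,q) = (3/4, 2/3)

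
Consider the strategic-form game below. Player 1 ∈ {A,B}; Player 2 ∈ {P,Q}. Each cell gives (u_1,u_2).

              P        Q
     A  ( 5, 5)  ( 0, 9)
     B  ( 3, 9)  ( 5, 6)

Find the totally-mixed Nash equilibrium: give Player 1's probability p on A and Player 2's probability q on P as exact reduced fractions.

P1 indiff ⇒ q·5+(1-q)·0 = q·3+(1-q)·5 ⇒ q(2) = (1-q)(5) ⇒ q = 5/7
P2 indiff ⇒ p·5+(1-p)·9 = p·9+(1-p)·6 ⇒ p(-4) = (1-p)(-3) ⇒ p = 3/7

P1 mixes 3/7 on A; P2 mixes 5/7 on P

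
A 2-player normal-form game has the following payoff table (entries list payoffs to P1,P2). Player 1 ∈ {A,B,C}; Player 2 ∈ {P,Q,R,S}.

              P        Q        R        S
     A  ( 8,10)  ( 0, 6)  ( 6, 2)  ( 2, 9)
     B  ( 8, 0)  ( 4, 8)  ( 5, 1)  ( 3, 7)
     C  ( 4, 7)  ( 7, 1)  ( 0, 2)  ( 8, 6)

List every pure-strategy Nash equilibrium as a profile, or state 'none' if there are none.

NE set: (A,P)

(A,P): NE
(A,Q): not NE [P1→C gives 7>0; P2→P gives 10>6]
(A,R): not NE [P2→P gives 10>2]
(A,S): not NE [P1→C gives 8>2; P2→P gives 10>9]
(B,P): not NE [P2→Q gives 8>0]
(B,Q): not NE [P1→C gives 7>4]
(B,R): not NE [P1→A gives 6>5; P2→Q gives 8>1]
(B,S): not NE [P1→C gives 8>3; P2→Q gives 8>7]
(C,P): not NE [P1→B gives 8>4]
(C,Q): not NE [P2→P gives 7>1]
(C,R): not NE [P1→A gives 6>0; P2→P gives 7>2]
(C,S): not NE [P2→P gives 7>6]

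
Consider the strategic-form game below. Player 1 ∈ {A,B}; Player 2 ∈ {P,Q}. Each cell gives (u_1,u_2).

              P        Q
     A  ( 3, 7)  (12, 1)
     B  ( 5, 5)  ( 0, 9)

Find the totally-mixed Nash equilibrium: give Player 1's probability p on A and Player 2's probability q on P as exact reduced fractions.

p=2/5, q=6/7

P1 indiff ⇒ q·3+(1-q)·12 = q·5+(1-q)·0 ⇒ q(-2) = (1-q)(-12) ⇒ q = 6/7
P2 indiff ⇒ p·7+(1-p)·5 = p·1+(1-p)·9 ⇒ p(6) = (1-p)(4) ⇒ p = 2/5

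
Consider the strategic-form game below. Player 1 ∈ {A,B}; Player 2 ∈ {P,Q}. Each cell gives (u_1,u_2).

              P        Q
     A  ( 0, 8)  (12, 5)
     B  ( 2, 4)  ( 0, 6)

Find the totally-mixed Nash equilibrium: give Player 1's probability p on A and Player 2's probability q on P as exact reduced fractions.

p=2/5, q=6/7

P1 indiff ⇒ q·0+(1-q)·12 = q·2+(1-q)·0 ⇒ q(-2) = (1-q)(-12) ⇒ q = 6/7
P2 indiff ⇒ p·8+(1-p)·4 = p·5+(1-p)·6 ⇒ p(3) = (1-p)(2) ⇒ p = 2/5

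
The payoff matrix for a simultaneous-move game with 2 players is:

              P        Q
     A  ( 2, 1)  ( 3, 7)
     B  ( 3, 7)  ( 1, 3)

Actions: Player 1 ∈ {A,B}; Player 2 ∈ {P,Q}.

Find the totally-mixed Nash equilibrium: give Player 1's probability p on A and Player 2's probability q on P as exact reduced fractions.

P1 indiff ⇒ q·2+(1-q)·3 = q·3+(1-q)·1 ⇒ q(-1) = (1-q)(-2) ⇒ q = 2/3
P2 indiff ⇒ p·1+(1-p)·7 = p·7+(1-p)·3 ⇒ p(-6) = (1-p)(-4) ⇒ p = 2/5

P1 mixes 2/5 on A; P2 mixes 2/3 on P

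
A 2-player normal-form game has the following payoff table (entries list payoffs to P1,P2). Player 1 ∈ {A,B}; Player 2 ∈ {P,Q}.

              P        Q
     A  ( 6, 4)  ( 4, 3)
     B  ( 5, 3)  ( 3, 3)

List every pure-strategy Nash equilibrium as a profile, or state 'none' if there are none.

PSNE = {(A,P)}

(A,P): NE
(A,Q): not NE [P2→P gives 4>3]
(B,P): not NE [P1→A gives 6>5]
(B,Q): not NE [P1→A gives 4>3]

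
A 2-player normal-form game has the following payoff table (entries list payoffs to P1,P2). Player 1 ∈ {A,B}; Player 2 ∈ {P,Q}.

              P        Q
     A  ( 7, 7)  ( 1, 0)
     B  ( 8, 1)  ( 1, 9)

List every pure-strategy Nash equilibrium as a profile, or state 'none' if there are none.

(A,P): not NE [P1→B gives 8>7]
(A,Q): not NE [P2→P gives 7>0]
(B,P): not NE [P2→Q gives 9>1]
(B,Q): NE

NE set: (B,Q)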